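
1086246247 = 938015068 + 148231179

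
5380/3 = 1793+1/3 = 1793.33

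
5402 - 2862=2540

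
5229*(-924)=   -4831596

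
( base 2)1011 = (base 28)b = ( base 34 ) B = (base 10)11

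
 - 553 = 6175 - 6728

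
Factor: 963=3^2*107^1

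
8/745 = 8/745 = 0.01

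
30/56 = 15/28=0.54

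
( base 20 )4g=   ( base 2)1100000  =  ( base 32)30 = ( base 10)96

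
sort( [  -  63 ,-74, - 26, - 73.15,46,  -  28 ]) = [-74,-73.15,  -  63, - 28,-26,46] 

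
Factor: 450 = 2^1*3^2*5^2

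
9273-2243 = 7030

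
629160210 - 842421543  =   - 213261333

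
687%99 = 93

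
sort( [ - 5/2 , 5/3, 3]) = [ - 5/2, 5/3, 3 ]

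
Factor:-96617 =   -  79^1*1223^1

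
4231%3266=965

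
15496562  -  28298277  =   - 12801715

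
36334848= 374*97152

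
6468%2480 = 1508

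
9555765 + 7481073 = 17036838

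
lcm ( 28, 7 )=28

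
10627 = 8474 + 2153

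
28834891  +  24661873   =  53496764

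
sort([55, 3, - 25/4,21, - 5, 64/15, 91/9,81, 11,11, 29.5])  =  [  -  25/4, - 5,  3, 64/15, 91/9,11, 11,21,  29.5, 55 , 81]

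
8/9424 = 1/1178 = 0.00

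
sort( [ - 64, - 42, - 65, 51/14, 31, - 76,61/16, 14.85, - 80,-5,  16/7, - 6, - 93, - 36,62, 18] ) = [-93 , - 80, - 76,-65, - 64,-42,-36, - 6, - 5, 16/7,51/14,61/16,14.85 , 18, 31, 62]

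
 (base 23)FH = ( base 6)1402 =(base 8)552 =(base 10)362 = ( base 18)122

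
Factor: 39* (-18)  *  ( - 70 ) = 2^2*3^3 * 5^1*7^1*13^1= 49140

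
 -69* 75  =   -5175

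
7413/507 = 14+ 105/169 = 14.62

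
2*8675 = 17350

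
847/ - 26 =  - 847/26  =  - 32.58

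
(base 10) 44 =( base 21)22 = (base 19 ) 26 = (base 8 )54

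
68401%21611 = 3568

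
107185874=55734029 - -51451845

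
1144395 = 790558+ 353837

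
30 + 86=116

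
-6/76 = - 1 + 35/38=   - 0.08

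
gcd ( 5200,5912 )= 8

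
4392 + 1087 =5479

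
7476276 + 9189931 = 16666207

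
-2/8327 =-1+8325/8327 = - 0.00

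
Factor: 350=2^1*5^2*7^1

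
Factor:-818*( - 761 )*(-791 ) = -492395918 = - 2^1 *7^1*113^1*409^1*761^1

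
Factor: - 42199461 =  - 3^4*520981^1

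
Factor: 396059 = 601^1 *659^1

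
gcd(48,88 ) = 8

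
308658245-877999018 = -569340773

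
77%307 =77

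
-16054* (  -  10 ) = 160540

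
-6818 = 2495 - 9313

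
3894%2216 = 1678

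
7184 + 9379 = 16563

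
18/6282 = 1/349 = 0.00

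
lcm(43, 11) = 473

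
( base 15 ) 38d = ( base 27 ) 12P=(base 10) 808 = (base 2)1100101000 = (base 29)RP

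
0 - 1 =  - 1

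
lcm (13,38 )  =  494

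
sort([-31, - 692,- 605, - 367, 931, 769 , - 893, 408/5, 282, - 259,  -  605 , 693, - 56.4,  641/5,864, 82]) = [ - 893, - 692 , -605, - 605, - 367,-259, - 56.4, - 31, 408/5, 82, 641/5,  282, 693, 769, 864, 931]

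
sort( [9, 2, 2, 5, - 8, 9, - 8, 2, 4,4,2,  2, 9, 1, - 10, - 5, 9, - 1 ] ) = [ - 10, - 8, - 8, - 5,  -  1,1, 2,2,2,2,  2, 4 , 4 , 5, 9,9,9,9]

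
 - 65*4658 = -302770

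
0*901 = 0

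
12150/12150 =1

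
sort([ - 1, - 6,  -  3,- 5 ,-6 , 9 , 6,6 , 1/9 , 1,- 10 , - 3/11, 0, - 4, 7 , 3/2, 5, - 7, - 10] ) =[-10, - 10 , - 7, - 6, - 6, - 5, - 4, - 3,  -  1, - 3/11,  0 , 1/9, 1 , 3/2,  5, 6,6, 7,9]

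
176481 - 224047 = - 47566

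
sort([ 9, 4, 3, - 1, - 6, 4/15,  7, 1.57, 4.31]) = [-6,-1, 4/15 , 1.57,3, 4,  4.31,7 , 9] 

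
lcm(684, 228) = 684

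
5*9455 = 47275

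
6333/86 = 6333/86 =73.64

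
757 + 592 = 1349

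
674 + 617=1291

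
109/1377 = 109/1377  =  0.08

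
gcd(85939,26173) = 7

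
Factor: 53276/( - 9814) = -38/7  =  -2^1 *7^( - 1)*19^1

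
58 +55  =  113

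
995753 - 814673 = 181080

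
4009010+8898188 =12907198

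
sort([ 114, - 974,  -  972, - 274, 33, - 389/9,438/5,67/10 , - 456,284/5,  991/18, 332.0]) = [-974, -972, - 456, - 274 , - 389/9,  67/10,33,991/18,284/5, 438/5, 114,  332.0]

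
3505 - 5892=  -2387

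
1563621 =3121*501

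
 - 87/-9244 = 87/9244 = 0.01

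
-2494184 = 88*( - 28343)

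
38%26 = 12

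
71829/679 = 71829/679 = 105.79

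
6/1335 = 2/445 = 0.00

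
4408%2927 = 1481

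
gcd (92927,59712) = 1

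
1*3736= 3736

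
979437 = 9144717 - 8165280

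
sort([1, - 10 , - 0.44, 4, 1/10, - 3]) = [ - 10, - 3,-0.44 , 1/10, 1, 4] 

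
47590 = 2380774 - 2333184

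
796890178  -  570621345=226268833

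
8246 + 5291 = 13537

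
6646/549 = 6646/549 = 12.11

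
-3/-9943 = 3/9943   =  0.00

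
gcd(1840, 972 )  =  4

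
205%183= 22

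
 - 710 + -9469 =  - 10179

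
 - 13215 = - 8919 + -4296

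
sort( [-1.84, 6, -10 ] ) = [-10, - 1.84 , 6]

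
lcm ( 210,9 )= 630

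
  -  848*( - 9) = 7632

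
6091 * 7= 42637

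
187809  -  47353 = 140456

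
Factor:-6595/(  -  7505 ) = 1319/1501= 19^( - 1)*79^( - 1) * 1319^1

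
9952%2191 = 1188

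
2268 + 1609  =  3877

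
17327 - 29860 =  - 12533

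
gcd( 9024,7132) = 4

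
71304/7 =71304/7 = 10186.29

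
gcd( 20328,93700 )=4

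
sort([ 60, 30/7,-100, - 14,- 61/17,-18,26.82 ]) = [ - 100, - 18, - 14,-61/17, 30/7 , 26.82, 60 ]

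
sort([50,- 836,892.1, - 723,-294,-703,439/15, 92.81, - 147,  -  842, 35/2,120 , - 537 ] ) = [-842, - 836,-723, -703,-537,-294, - 147,35/2,439/15 , 50,92.81,120,892.1]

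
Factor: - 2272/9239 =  - 2^5*71^1*9239^(- 1)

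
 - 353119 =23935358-24288477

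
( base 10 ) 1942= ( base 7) 5443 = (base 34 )1n4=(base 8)3626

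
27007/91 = 27007/91 = 296.78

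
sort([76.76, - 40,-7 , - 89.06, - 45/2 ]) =[ - 89.06 , - 40,  -  45/2, - 7,76.76] 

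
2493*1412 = 3520116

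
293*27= 7911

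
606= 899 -293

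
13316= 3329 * 4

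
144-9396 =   -  9252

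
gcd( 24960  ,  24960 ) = 24960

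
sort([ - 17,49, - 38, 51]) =[ - 38, - 17 , 49, 51 ] 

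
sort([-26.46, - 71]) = [ - 71, - 26.46]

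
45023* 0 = 0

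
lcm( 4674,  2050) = 116850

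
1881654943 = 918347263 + 963307680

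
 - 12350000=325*( - 38000 ) 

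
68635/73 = 68635/73 = 940.21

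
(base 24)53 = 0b1111011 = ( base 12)a3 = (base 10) 123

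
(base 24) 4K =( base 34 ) 3E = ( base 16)74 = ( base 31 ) 3n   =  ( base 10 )116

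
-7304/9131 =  - 1 +1827/9131 = -0.80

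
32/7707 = 32/7707 = 0.00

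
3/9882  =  1/3294 = 0.00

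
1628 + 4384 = 6012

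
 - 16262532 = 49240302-65502834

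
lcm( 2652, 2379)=161772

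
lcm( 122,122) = 122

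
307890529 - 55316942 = 252573587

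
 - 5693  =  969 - 6662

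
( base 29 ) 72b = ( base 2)1011101000100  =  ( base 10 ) 5956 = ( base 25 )9d6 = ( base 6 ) 43324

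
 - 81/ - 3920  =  81/3920 = 0.02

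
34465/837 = 34465/837 = 41.18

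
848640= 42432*20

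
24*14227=341448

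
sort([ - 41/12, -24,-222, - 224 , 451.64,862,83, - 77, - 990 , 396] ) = [ - 990, - 224, - 222, - 77, - 24, - 41/12, 83,396 , 451.64, 862 ]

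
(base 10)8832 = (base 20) 121C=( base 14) 330C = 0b10001010000000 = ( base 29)aeg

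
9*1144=10296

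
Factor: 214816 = 2^5*7^2*137^1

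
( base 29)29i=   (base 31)218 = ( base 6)13025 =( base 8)3651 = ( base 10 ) 1961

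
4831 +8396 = 13227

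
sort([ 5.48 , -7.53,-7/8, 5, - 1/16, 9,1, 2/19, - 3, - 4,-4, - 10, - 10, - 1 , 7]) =[ - 10, - 10 , - 7.53, - 4,-4, - 3, - 1,  -  7/8, - 1/16,  2/19, 1, 5, 5.48, 7,9 ] 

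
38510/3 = 38510/3 = 12836.67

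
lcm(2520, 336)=5040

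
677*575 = 389275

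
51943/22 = 2361 + 1/22 = 2361.05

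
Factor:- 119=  - 7^1*17^1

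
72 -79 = -7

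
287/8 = 35  +  7/8 = 35.88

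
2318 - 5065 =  - 2747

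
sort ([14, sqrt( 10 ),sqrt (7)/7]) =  [sqrt(7 )/7, sqrt( 10), 14 ]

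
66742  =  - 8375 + 75117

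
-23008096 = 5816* ( -3956 ) 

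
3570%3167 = 403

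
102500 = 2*51250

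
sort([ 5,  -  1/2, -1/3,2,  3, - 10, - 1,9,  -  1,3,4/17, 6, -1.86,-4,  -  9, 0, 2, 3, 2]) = [- 10, - 9, - 4, - 1.86, - 1, - 1, - 1/2 , - 1/3,  0 , 4/17, 2, 2,2,3, 3,3,5, 6 , 9] 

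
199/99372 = 199/99372 = 0.00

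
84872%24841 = 10349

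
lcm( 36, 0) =0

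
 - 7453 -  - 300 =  - 7153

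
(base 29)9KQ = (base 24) e4f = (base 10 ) 8175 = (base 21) IB6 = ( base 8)17757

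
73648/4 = 18412 = 18412.00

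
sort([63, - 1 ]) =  [  -  1,63]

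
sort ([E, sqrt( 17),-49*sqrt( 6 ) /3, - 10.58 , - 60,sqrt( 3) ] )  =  [ - 60,  -  49*sqrt( 6 )/3, - 10.58 , sqrt( 3) , E,sqrt(17)]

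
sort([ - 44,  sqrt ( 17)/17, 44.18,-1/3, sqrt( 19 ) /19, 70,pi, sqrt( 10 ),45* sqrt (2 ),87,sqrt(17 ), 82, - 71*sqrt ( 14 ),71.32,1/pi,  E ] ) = [ - 71 * sqrt(14),-44,-1/3,sqrt(19 ) /19,sqrt( 17)/17, 1/pi, E, pi,sqrt( 10 ),sqrt( 17 ),44.18,45*sqrt( 2),70, 71.32,82, 87 ] 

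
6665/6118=6665/6118 = 1.09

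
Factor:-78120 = - 2^3*3^2*5^1*7^1*31^1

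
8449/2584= 497/152=3.27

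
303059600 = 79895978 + 223163622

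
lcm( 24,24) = 24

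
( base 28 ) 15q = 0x3b6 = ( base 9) 1265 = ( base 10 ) 950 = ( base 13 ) 581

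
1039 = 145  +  894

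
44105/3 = 14701 + 2/3 = 14701.67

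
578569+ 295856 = 874425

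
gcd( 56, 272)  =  8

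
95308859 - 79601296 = 15707563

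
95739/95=1007 + 74/95 = 1007.78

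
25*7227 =180675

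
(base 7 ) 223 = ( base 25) 4F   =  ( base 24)4j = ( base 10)115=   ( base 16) 73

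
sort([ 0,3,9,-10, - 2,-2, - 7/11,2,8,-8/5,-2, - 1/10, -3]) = [-10,-3, - 2,-2, - 2,-8/5, - 7/11,-1/10,0,2,3,8, 9]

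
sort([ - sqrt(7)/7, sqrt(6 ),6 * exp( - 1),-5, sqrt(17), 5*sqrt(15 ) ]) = [ - 5, - sqrt(7) /7, 6*exp( - 1), sqrt( 6), sqrt(17), 5*sqrt(15) ] 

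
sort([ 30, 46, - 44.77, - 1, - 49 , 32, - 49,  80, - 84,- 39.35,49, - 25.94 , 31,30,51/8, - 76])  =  [ -84 , - 76, - 49, - 49, - 44.77, - 39.35, - 25.94, - 1, 51/8 , 30,30, 31, 32, 46, 49,80]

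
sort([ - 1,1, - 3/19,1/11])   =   [  -  1,  -  3/19, 1/11,1]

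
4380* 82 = 359160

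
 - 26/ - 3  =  8 + 2/3 = 8.67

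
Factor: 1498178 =2^1*11^1*68099^1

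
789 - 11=778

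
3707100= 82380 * 45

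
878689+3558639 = 4437328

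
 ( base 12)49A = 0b1010110110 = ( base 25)12J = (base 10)694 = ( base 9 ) 851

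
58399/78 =748 + 55/78 = 748.71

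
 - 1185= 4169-5354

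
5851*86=503186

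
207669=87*2387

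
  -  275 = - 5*55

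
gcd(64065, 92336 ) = 1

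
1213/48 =25 + 13/48 = 25.27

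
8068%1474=698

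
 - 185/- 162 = 1  +  23/162 = 1.14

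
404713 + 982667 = 1387380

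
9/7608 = 3/2536  =  0.00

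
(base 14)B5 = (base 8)237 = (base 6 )423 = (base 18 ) 8f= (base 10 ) 159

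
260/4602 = 10/177= 0.06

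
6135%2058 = 2019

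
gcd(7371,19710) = 27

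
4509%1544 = 1421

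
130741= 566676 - 435935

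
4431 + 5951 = 10382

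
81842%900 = 842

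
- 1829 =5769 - 7598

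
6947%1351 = 192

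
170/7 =170/7= 24.29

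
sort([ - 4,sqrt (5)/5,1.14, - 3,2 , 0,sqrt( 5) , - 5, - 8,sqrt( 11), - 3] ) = [ - 8 , - 5, - 4 , - 3, - 3, 0,sqrt( 5)/5,1.14,2, sqrt ( 5),sqrt( 11)]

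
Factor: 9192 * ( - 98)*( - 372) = 335103552 =2^6 * 3^2*7^2*31^1*383^1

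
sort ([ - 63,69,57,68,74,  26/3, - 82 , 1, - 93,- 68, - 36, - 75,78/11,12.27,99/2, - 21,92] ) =[ - 93, - 82 ,  -  75, - 68, - 63, - 36, -21,1, 78/11,26/3,12.27, 99/2,57,68,69,74, 92]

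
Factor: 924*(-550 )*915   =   - 2^3 *3^2*5^3*7^1*11^2*61^1 = - 465003000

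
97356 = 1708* 57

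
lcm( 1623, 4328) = 12984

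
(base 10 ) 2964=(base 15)d29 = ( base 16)b94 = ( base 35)2eo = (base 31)32J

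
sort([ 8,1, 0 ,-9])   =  [-9 , 0,1, 8] 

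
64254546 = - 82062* ( - 783 )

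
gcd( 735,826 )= 7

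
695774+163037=858811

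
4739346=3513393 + 1225953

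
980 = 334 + 646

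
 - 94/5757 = -94/5757 = - 0.02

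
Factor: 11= 11^1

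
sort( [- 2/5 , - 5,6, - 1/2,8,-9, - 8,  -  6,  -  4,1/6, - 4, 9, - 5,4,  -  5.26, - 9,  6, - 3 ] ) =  [ - 9,  -  9, - 8,-6 ,  -  5.26, - 5, - 5, - 4,  -  4, - 3, - 1/2,  -  2/5,1/6,4,6, 6,8,9 ] 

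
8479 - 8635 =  - 156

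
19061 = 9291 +9770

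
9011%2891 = 338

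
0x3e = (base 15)42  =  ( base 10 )62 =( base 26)2a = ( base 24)2E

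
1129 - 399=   730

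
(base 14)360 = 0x2A0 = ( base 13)3C9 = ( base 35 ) j7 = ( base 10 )672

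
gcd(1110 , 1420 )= 10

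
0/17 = 0=0.00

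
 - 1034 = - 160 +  - 874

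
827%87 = 44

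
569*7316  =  4162804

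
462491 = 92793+369698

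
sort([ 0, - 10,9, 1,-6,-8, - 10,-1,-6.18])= [ - 10,- 10,-8,-6.18,-6, - 1, 0, 1 , 9]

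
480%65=25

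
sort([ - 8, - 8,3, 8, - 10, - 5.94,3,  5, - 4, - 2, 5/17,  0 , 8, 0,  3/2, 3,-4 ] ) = [  -  10, - 8, - 8,- 5.94, - 4, - 4,-2,  0,0, 5/17,3/2,3,3,3,5,8,8]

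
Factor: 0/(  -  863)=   0^1 =0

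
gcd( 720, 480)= 240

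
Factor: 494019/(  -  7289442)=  - 2^(- 1 )*3^3 * 19^1*107^1*404969^(- 1) = - 54891/809938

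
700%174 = 4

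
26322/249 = 105  +  59/83 =105.71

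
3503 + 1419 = 4922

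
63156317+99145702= 162302019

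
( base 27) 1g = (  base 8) 53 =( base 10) 43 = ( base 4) 223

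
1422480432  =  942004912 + 480475520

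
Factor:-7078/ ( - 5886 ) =3539/2943  =  3^( - 3 ) *109^( - 1 ) * 3539^1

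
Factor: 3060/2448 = 5/4 = 2^( - 2 ) * 5^1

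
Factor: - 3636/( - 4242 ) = 6/7 = 2^1*3^1*7^ ( - 1)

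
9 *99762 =897858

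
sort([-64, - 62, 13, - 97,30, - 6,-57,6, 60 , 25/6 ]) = [ - 97, - 64,  -  62, - 57,-6,25/6,  6,  13, 30, 60]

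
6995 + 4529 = 11524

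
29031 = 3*9677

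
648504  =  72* 9007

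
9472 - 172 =9300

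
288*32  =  9216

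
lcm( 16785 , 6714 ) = 33570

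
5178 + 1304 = 6482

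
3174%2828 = 346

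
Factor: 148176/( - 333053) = -2^4*3^3*971^( - 1 ) =- 432/971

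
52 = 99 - 47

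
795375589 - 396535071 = 398840518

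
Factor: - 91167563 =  - 1109^1*82207^1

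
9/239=9/239 = 0.04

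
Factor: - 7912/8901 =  - 8/9 = - 2^3*3^( - 2) 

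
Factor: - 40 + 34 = -6 = - 2^1*3^1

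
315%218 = 97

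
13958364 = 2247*6212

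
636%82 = 62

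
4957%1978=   1001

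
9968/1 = 9968=9968.00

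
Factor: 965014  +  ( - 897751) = 67263 = 3^1 * 7^1*3203^1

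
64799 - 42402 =22397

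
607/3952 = 607/3952 = 0.15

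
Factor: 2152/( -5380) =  - 2/5 = - 2^1  *  5^( - 1 )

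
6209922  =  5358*1159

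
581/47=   581/47 = 12.36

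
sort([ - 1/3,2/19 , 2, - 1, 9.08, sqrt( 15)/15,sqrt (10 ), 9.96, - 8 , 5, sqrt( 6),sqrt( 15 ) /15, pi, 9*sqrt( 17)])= [  -  8, - 1, - 1/3,  2/19, sqrt( 15)/15,  sqrt(15 )/15,2,sqrt( 6),pi, sqrt(10 ),5 , 9.08, 9.96,9 * sqrt( 17 ) ]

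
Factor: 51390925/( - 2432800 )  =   - 2055637/97312 = - 2^( - 5 )*3041^ ( - 1 )*2055637^1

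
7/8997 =7/8997 =0.00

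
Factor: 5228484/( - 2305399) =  - 2^2*3^1 * 41^1*97^(  -  1) * 10627^1* 23767^( - 1)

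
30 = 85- 55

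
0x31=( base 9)54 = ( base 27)1M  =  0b110001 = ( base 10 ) 49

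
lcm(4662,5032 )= 317016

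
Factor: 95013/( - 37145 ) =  - 3^5*5^( - 1)*19^( - 1) = - 243/95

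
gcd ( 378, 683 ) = 1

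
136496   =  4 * 34124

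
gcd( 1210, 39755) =5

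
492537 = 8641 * 57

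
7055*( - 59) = - 416245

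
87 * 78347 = 6816189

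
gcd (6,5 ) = 1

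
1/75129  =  1/75129 = 0.00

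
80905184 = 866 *93424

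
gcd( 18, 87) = 3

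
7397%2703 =1991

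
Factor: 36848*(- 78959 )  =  -2^4*7^2*23^1*47^1 * 3433^1= - 2909481232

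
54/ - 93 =-18/31 = - 0.58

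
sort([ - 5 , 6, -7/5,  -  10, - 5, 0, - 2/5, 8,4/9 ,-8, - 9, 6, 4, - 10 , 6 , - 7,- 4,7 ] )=[ - 10, - 10, - 9,-8, - 7, - 5,-5,- 4, - 7/5, - 2/5,0 , 4/9,4,6,6,6, 7, 8 ]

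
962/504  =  481/252 = 1.91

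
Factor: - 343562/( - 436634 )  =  11^(- 1 )*89^( - 1)*223^( - 1)*283^1*607^1 = 171781/218317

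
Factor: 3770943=3^1*11^1*229^1 * 499^1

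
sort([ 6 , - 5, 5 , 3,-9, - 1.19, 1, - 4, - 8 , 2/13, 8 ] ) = [ - 9, - 8, - 5, - 4, - 1.19,2/13, 1, 3,5,6,8 ]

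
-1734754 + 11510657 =9775903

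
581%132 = 53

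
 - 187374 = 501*(  -  374)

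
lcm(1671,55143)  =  55143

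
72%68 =4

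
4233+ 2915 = 7148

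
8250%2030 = 130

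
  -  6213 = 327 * (  -  19 )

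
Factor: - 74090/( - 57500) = 2^( - 1)*5^( - 3)*23^( - 1)*31^1*239^1 = 7409/5750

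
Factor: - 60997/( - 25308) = 2^( - 2 )*3^( - 2)*19^( - 1)*37^( - 1)*181^1*337^1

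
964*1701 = 1639764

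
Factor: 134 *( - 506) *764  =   - 51802256 = - 2^4*11^1*23^1*67^1*191^1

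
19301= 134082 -114781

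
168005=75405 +92600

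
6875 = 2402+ 4473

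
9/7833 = 3/2611 =0.00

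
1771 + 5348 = 7119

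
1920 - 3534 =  - 1614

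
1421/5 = 1421/5 = 284.20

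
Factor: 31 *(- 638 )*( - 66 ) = 2^2 * 3^1*11^2*29^1*31^1  =  1305348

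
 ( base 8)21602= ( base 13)41A3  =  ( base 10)9090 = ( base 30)a30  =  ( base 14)3454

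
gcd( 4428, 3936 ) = 492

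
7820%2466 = 422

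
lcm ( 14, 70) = 70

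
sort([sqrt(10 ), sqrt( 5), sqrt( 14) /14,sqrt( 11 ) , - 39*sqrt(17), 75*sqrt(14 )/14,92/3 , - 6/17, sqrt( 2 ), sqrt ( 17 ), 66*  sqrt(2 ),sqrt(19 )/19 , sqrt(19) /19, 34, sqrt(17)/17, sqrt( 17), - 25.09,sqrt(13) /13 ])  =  [ - 39*sqrt(17 ), - 25.09 , - 6/17, sqrt(19)/19 , sqrt(19 ) /19,sqrt (17 ) /17,sqrt (14 )/14 , sqrt( 13) /13, sqrt( 2 ),  sqrt(5 ),sqrt(10),  sqrt(11),sqrt(17), sqrt(17),75 * sqrt(14 ) /14, 92/3,34,66 * sqrt(2)]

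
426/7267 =426/7267 = 0.06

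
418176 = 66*6336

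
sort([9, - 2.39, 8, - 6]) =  [ - 6,-2.39 , 8, 9]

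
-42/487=-1 + 445/487 =-0.09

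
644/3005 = 644/3005 = 0.21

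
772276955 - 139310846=632966109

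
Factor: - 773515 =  - 5^1 * 67^1*2309^1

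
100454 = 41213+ 59241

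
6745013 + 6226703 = 12971716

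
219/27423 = 73/9141 = 0.01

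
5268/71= 74 + 14/71 = 74.20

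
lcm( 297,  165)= 1485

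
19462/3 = 19462/3=6487.33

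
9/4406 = 9/4406  =  0.00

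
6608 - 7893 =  - 1285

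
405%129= 18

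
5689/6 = 948 + 1/6 =948.17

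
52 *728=37856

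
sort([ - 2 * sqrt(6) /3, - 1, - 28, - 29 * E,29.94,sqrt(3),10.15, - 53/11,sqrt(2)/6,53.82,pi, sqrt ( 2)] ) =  [ - 29 * E, - 28, - 53/11, - 2*sqrt( 6) /3, - 1,sqrt( 2 ) /6,sqrt( 2 ), sqrt(3), pi, 10.15, 29.94,53.82 ]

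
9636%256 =164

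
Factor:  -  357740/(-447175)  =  4/5 = 2^2*5^( - 1 )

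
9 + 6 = 15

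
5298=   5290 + 8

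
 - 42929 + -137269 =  - 180198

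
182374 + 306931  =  489305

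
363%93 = 84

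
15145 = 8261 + 6884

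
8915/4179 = 2 + 557/4179= 2.13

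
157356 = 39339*4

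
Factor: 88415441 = 31^1*577^1*4943^1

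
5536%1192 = 768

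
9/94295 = 9/94295  =  0.00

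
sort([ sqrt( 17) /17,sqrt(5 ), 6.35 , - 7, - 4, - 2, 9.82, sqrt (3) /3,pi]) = [ - 7 ,  -  4, - 2,sqrt ( 17) /17  ,  sqrt(3 ) /3, sqrt (5) , pi,6.35,9.82]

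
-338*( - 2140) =723320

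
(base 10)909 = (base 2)1110001101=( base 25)1B9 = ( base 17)328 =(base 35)py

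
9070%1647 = 835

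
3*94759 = 284277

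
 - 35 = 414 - 449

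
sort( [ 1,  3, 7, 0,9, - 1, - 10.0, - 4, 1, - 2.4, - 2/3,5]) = [  -  10.0, - 4 , - 2.4, - 1,-2/3,  0,1, 1,3, 5,7,9 ]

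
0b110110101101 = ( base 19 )9d5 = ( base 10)3501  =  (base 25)5F1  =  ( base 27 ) 4LI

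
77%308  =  77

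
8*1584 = 12672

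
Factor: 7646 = 2^1*3823^1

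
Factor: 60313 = 11^1 *5483^1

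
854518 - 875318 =  -  20800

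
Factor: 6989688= 2^3*3^2*193^1*503^1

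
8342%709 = 543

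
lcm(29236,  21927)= 87708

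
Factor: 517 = 11^1 * 47^1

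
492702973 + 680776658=1173479631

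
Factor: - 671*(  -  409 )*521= 11^1*61^1*409^1 * 521^1 = 142982719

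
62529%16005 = 14514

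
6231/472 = 6231/472= 13.20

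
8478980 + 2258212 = 10737192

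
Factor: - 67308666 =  - 2^1*3^1*11218111^1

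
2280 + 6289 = 8569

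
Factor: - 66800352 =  - 2^5*3^1*19^1  *53^1 *691^1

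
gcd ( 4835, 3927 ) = 1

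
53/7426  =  53/7426 = 0.01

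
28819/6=28819/6 = 4803.17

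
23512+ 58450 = 81962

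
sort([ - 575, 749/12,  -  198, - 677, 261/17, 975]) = [ -677, - 575,  -  198,261/17 , 749/12 , 975 ]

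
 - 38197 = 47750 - 85947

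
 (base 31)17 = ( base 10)38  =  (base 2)100110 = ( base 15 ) 28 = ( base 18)22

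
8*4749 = 37992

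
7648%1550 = 1448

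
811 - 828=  - 17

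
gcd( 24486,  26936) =14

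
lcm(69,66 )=1518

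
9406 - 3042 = 6364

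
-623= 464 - 1087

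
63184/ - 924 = - 1436/21 = - 68.38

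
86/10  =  8+3/5 = 8.60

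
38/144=19/72 = 0.26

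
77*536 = 41272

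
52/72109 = 52/72109 = 0.00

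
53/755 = 53/755 = 0.07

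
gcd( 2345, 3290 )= 35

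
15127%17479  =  15127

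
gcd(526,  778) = 2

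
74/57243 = 74/57243 = 0.00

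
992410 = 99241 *10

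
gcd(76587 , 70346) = 1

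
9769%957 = 199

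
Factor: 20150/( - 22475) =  - 26/29 = - 2^1  *13^1*29^( - 1) 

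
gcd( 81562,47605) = 1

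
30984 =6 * 5164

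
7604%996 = 632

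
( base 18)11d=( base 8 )543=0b101100011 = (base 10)355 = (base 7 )1015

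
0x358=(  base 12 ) 5B4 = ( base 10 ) 856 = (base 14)452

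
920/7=131 +3/7=131.43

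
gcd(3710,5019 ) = 7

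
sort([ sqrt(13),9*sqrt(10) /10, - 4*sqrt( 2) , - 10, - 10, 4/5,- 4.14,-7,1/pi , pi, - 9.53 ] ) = [  -  10, - 10,  -  9.53, - 7, - 4*sqrt( 2), - 4.14,1/pi,4/5, 9 * sqrt (10)/10,pi , sqrt( 13 ) ] 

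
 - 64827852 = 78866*(-822) 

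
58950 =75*786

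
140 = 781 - 641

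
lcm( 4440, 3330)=13320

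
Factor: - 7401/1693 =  - 3^1*1693^(  -  1)*2467^1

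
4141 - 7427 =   -  3286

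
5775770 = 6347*910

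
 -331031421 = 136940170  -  467971591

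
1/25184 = 1/25184 = 0.00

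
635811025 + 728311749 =1364122774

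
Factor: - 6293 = - 7^1*29^1*31^1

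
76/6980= 19/1745 = 0.01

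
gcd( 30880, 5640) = 40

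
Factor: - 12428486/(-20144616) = 2^(-2) * 3^( - 1 ) *7^1*89^( - 1)*9431^( - 1)*887749^1 = 6214243/10072308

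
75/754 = 75/754 = 0.10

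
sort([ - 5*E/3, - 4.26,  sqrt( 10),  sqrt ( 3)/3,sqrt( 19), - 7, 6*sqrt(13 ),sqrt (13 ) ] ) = [ - 7, - 5*E/3, -4.26 , sqrt( 3)/3,sqrt( 10), sqrt( 13),sqrt( 19),6*sqrt(13)] 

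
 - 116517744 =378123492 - 494641236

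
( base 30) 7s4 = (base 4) 1233220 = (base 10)7144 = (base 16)1BE8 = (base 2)1101111101000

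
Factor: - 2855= - 5^1*571^1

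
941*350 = 329350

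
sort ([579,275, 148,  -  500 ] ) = [ - 500, 148,275, 579]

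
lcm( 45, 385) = 3465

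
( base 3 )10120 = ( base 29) 39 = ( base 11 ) 88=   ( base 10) 96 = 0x60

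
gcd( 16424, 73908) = 8212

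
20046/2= 10023 = 10023.00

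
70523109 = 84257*837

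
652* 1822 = 1187944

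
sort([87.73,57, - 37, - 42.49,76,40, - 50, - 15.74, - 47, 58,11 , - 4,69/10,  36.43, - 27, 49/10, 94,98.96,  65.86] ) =[ - 50, - 47, - 42.49, - 37, - 27, - 15.74, - 4,49/10, 69/10,11,36.43,40 , 57,58,65.86,76,87.73,94, 98.96 ] 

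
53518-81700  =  -28182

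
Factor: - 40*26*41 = -42640=- 2^4*5^1*13^1*41^1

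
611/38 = 611/38 = 16.08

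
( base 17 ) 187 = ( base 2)110110000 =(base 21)KC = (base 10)432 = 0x1B0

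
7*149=1043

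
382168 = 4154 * 92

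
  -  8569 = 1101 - 9670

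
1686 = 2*843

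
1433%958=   475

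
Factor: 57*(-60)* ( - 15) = 2^2*3^3*5^2*19^1 = 51300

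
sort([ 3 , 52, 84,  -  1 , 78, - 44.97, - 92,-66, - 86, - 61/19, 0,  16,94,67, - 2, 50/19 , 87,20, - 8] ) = [ - 92 , - 86, - 66,  -  44.97  , - 8, -61/19 , - 2, - 1, 0, 50/19,3, 16, 20, 52,67 , 78,  84,87,94]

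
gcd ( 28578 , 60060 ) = 66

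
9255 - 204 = 9051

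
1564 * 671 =1049444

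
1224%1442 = 1224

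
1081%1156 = 1081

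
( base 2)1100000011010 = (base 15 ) 1C65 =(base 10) 6170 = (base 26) 938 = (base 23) bf6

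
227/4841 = 227/4841  =  0.05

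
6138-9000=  - 2862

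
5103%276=135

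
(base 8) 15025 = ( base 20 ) GDH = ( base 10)6677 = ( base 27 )948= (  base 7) 25316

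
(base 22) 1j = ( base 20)21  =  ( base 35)16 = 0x29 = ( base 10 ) 41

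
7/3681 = 7/3681  =  0.00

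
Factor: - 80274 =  - 2^1*3^1*17^1 * 787^1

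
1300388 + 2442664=3743052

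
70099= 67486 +2613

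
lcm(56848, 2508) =170544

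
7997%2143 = 1568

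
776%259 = 258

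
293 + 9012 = 9305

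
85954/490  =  175+102/245  =  175.42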